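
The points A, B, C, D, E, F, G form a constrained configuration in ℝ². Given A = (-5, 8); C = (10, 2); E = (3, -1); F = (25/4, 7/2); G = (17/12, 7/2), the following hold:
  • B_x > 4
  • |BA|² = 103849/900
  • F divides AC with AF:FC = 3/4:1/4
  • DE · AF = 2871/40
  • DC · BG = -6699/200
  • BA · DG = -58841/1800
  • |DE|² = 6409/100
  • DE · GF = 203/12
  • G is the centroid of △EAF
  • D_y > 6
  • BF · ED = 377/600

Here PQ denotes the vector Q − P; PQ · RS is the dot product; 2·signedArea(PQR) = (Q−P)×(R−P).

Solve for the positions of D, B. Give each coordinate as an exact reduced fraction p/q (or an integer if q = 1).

B = (25/6, 12/5)
D = (-1/2, 31/5)

1. D_x = -1/2  [DE · AF = 2871/40 ∩ DE · GF = 203/12]
2. D_y = 31/5  [DE · AF = 2871/40 ∩ DE · GF = 203/12]
   → D = (-1/2, 31/5)
3. B_x = 25/6  [BF · ED = 377/600 ∩ BA · DG = -58841/1800]
4. B_y = 12/5  [BF · ED = 377/600 ∩ BA · DG = -58841/1800]
   → B = (25/6, 12/5)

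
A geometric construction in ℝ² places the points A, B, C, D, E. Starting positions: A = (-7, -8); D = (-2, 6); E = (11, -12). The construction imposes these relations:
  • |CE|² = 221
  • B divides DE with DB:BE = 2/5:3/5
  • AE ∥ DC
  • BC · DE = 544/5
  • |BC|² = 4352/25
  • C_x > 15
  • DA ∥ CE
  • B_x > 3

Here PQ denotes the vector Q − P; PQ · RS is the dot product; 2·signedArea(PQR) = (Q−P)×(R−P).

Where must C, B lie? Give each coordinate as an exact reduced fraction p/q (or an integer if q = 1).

1. C_x = 16  [DA ∥ CE ∩ AE ∥ DC]
2. C_y = 2  [DA ∥ CE ∩ AE ∥ DC]
   → C = (16, 2)
3. B_x = 16/5  [B divides DE with DB:BE = 2/5:3/5]
4. B_y = -6/5  [B divides DE with DB:BE = 2/5:3/5]
   → B = (16/5, -6/5)

B = (16/5, -6/5)
C = (16, 2)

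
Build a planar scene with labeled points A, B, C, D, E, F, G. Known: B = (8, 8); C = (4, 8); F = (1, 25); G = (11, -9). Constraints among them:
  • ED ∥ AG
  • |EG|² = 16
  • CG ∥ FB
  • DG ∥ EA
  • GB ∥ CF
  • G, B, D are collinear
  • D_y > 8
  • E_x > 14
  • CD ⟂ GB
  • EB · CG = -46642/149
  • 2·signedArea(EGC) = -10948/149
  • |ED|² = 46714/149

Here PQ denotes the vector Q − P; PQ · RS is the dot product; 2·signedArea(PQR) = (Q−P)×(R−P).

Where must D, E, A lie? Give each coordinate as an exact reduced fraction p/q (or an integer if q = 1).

A = (2664/149, -3772/149)
D = (1174/149, 1294/149)
E = (2199/149, -1137/149)

1. D_x = 1174/149  [G, B, D are collinear ∩ CD ⟂ GB]
2. D_y = 1294/149  [G, B, D are collinear ∩ CD ⟂ GB]
   → D = (1174/149, 1294/149)
3. E_x = 2199/149  [2·signedArea(EGC) = -10948/149 ∩ EB · CG = -46642/149]
4. E_y = -1137/149  [2·signedArea(EGC) = -10948/149 ∩ EB · CG = -46642/149]
   → E = (2199/149, -1137/149)
5. A_x = 2664/149  [ED ∥ AG ∩ DG ∥ EA]
6. A_y = -3772/149  [ED ∥ AG ∩ DG ∥ EA]
   → A = (2664/149, -3772/149)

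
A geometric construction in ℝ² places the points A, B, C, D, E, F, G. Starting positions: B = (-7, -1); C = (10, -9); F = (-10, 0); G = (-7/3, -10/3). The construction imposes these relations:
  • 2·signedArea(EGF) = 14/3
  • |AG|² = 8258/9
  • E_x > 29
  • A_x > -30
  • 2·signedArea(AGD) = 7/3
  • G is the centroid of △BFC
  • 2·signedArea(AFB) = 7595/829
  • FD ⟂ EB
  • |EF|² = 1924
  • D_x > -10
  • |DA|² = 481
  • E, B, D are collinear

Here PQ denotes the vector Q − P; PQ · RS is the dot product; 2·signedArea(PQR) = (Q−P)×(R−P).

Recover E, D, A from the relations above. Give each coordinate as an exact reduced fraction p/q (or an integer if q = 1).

A = (-24632/829, 7979/829)
D = (-8171/829, 259/829)
E = (30, -18)

1. E_x = 30  [line -10/3·x + -23/3·y + -38 = 0 ∩ |EF|² = 1924]
2. E_y = -18  [line -10/3·x + -23/3·y + -38 = 0 ∩ |EF|² = 1924]
   → E = (30, -18)
3. D_x = -8171/829  [E, B, D are collinear ∩ FD ⟂ EB]
4. D_y = 259/829  [E, B, D are collinear ∩ FD ⟂ EB]
   → D = (-8171/829, 259/829)
5. A_x = -24632/829  [2·signedArea(AGD) = 7/3 ∩ 2·signedArea(AFB) = 7595/829]
6. A_y = 7979/829  [2·signedArea(AGD) = 7/3 ∩ 2·signedArea(AFB) = 7595/829]
   → A = (-24632/829, 7979/829)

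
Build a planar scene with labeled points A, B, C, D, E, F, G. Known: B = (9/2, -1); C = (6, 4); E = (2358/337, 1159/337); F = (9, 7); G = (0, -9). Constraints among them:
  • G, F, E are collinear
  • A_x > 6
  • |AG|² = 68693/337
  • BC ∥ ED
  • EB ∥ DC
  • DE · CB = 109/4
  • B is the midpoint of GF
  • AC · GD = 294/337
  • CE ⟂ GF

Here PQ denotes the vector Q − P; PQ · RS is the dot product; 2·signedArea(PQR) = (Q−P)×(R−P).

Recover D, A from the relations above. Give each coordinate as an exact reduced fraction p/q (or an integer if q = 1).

A = (2246/337, 1222/337)
D = (5727/674, 2844/337)

1. D_x = 5727/674  [EB ∥ DC ∩ BC ∥ ED]
2. D_y = 2844/337  [EB ∥ DC ∩ BC ∥ ED]
   → D = (5727/674, 2844/337)
3. A_x = 2246/337  [line -5727/674·x + -5877/337·y + 40395/337 = 0 ∩ |AG|² = 68693/337]
4. A_y = 1222/337  [line -5727/674·x + -5877/337·y + 40395/337 = 0 ∩ |AG|² = 68693/337]
   → A = (2246/337, 1222/337)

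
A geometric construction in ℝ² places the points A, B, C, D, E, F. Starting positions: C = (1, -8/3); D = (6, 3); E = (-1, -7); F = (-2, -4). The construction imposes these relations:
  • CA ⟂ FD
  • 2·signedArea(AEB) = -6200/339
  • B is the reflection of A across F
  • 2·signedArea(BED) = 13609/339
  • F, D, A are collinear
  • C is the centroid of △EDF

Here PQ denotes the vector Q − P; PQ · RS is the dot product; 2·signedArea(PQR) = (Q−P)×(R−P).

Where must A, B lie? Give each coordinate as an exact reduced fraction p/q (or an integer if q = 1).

A = (122/339, -656/339)
B = (-1478/339, -2056/339)

1. A_x = 122/339  [F, D, A are collinear ∩ CA ⟂ FD]
2. A_y = -656/339  [F, D, A are collinear ∩ CA ⟂ FD]
   → A = (122/339, -656/339)
3. B_x = -1478/339  [B is the reflection of A across F]
4. B_y = -2056/339  [B is the reflection of A across F]
   → B = (-1478/339, -2056/339)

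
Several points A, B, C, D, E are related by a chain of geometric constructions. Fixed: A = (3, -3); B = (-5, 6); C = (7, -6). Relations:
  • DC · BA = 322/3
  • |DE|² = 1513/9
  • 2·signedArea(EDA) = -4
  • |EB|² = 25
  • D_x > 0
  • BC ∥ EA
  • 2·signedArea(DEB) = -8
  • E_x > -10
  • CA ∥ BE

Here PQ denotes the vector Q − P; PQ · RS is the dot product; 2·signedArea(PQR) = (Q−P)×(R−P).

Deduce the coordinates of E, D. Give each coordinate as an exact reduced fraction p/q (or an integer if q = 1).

D = (1/3, 0)
E = (-9, 9)

1. E_x = -9  [BC ∥ EA ∩ CA ∥ BE]
2. E_y = 9  [BC ∥ EA ∩ CA ∥ BE]
   → E = (-9, 9)
3. D_x = 1/3  [DC · BA = 322/3 ∩ 2·signedArea(EDA) = -4]
4. D_y = 0  [DC · BA = 322/3 ∩ 2·signedArea(EDA) = -4]
   → D = (1/3, 0)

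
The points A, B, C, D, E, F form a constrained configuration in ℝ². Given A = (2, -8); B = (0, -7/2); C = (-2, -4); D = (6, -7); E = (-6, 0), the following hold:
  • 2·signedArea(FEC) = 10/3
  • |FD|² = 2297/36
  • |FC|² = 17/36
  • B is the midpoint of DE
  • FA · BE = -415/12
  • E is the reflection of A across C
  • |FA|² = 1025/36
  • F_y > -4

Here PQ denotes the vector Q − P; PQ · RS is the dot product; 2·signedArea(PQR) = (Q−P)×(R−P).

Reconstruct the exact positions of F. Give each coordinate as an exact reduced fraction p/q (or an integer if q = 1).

1. F_x = -4/3  [2·signedArea(FEC) = 10/3 ∩ FA · BE = -415/12]
2. F_y = -23/6  [2·signedArea(FEC) = 10/3 ∩ FA · BE = -415/12]
   → F = (-4/3, -23/6)

F = (-4/3, -23/6)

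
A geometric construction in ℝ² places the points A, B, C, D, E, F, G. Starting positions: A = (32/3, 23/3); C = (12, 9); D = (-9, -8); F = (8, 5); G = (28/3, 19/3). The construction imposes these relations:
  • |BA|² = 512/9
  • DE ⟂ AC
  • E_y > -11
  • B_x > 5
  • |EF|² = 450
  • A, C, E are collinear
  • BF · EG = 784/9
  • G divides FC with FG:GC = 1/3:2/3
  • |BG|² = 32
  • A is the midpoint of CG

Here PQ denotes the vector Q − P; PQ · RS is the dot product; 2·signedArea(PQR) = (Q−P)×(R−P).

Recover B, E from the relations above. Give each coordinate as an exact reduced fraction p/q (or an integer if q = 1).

1. E_x = -7  [A, C, E are collinear ∩ DE ⟂ AC]
2. E_y = -10  [A, C, E are collinear ∩ DE ⟂ AC]
   → E = (-7, -10)
3. B_x = 16/3  [line -49/3·x + -49/3·y + 1127/9 = 0 ∩ |BG|² = 32]
4. B_y = 7/3  [line -49/3·x + -49/3·y + 1127/9 = 0 ∩ |BG|² = 32]
   → B = (16/3, 7/3)

B = (16/3, 7/3)
E = (-7, -10)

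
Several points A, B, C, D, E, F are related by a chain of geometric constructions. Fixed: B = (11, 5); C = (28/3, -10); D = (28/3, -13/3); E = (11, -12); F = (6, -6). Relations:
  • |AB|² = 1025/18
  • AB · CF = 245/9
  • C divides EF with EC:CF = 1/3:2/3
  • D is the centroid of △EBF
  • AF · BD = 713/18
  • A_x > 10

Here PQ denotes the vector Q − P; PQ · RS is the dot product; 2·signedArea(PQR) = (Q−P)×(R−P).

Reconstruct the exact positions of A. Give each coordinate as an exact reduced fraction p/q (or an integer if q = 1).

1. A_x = 61/6  [AF · BD = 713/18 ∩ AB · CF = 245/9]
2. A_y = -5/2  [AF · BD = 713/18 ∩ AB · CF = 245/9]
   → A = (61/6, -5/2)

A = (61/6, -5/2)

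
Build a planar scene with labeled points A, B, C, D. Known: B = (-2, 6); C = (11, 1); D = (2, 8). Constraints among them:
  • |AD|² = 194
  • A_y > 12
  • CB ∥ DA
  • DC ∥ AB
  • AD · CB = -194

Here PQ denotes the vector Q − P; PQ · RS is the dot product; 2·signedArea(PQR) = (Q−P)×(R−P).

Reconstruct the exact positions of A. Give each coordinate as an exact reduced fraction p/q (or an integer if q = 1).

A = (-11, 13)

1. A_x = -11  [DC ∥ AB ∩ CB ∥ DA]
2. A_y = 13  [DC ∥ AB ∩ CB ∥ DA]
   → A = (-11, 13)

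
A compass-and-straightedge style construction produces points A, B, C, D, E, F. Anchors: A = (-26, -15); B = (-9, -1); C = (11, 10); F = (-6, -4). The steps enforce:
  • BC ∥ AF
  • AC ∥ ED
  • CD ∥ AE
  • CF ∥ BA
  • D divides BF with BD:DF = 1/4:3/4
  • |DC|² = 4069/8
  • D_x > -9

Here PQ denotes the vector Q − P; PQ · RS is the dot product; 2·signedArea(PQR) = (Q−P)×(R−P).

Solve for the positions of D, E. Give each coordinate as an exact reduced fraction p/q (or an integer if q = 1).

D = (-33/4, -7/4)
E = (-181/4, -107/4)

1. D_x = -33/4  [D divides BF with BD:DF = 1/4:3/4]
2. D_y = -7/4  [D divides BF with BD:DF = 1/4:3/4]
   → D = (-33/4, -7/4)
3. E_x = -181/4  [AC ∥ ED ∩ CD ∥ AE]
4. E_y = -107/4  [AC ∥ ED ∩ CD ∥ AE]
   → E = (-181/4, -107/4)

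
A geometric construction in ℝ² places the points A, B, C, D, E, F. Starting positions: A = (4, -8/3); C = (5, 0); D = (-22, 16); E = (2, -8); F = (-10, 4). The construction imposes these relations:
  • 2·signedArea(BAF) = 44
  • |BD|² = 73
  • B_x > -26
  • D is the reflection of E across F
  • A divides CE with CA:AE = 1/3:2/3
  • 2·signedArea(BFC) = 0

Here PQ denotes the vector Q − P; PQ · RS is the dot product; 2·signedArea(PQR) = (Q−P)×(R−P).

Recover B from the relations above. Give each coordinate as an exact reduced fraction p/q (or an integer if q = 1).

B = (-25, 8)

1. B_x = -25  [2·signedArea(BFC) = 0 ∩ 2·signedArea(BAF) = 44]
2. B_y = 8  [2·signedArea(BFC) = 0 ∩ 2·signedArea(BAF) = 44]
   → B = (-25, 8)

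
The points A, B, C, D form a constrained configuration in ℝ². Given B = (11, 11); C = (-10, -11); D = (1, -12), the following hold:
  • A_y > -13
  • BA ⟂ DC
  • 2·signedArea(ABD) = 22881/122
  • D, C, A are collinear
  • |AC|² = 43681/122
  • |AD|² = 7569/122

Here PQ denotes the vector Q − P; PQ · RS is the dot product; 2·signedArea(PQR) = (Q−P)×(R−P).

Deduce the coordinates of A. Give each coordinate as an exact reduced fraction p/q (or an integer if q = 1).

1. A_x = 1079/122  [D, C, A are collinear ∩ BA ⟂ DC]
2. A_y = -1551/122  [D, C, A are collinear ∩ BA ⟂ DC]
   → A = (1079/122, -1551/122)

A = (1079/122, -1551/122)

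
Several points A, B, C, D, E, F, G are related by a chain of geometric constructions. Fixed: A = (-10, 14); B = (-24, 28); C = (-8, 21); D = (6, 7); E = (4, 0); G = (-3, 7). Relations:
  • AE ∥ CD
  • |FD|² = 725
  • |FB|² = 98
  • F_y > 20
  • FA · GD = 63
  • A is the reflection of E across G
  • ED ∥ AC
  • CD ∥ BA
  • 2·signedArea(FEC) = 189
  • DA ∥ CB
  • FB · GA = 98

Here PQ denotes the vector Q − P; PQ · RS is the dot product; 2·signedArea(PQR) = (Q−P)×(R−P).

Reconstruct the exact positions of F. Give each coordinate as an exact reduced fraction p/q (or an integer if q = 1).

F = (-17, 21)

1. F_x = -17  [FB · GA = 98 ∩ 2·signedArea(FEC) = 189]
2. F_y = 21  [FB · GA = 98 ∩ 2·signedArea(FEC) = 189]
   → F = (-17, 21)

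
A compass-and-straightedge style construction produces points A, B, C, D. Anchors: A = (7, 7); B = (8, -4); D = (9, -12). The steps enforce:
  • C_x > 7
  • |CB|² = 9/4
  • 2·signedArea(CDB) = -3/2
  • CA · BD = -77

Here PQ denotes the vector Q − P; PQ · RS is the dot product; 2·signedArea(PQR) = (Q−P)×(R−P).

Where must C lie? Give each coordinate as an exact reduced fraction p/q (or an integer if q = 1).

1. C_x = 8  [2·signedArea(CDB) = -3/2 ∩ CA · BD = -77]
2. C_y = -5/2  [2·signedArea(CDB) = -3/2 ∩ CA · BD = -77]
   → C = (8, -5/2)

C = (8, -5/2)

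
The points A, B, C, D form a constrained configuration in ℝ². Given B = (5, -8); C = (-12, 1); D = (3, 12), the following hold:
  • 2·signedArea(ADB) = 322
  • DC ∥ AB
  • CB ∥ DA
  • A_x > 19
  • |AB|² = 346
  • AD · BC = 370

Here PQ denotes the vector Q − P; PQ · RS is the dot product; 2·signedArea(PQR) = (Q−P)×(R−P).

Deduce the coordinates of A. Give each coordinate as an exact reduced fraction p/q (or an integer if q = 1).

A = (20, 3)

1. A_x = 20  [DC ∥ AB ∩ CB ∥ DA]
2. A_y = 3  [DC ∥ AB ∩ CB ∥ DA]
   → A = (20, 3)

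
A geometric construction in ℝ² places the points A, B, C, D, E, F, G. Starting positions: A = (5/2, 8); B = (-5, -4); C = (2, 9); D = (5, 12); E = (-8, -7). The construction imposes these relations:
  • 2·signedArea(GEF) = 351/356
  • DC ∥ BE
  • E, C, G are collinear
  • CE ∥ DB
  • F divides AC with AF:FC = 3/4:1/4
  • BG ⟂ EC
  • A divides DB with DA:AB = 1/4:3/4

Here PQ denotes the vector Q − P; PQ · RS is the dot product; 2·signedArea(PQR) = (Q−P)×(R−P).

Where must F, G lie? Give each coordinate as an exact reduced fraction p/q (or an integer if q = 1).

1. F_x = 17/8  [F divides AC with AF:FC = 3/4:1/4]
2. F_y = 35/4  [F divides AC with AF:FC = 3/4:1/4]
   → F = (17/8, 35/4)
3. G_x = -517/89  [E, C, G are collinear ∩ BG ⟂ EC]
4. G_y = -311/89  [E, C, G are collinear ∩ BG ⟂ EC]
   → G = (-517/89, -311/89)

F = (17/8, 35/4)
G = (-517/89, -311/89)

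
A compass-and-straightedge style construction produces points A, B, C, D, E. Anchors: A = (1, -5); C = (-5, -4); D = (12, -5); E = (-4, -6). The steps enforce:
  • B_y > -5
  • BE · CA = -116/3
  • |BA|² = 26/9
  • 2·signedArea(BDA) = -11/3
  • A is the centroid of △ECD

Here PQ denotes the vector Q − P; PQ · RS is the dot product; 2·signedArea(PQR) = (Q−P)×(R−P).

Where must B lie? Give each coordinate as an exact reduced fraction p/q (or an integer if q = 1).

1. B_x = 8/3  [2·signedArea(BDA) = -11/3 ∩ BE · CA = -116/3]
2. B_y = -14/3  [2·signedArea(BDA) = -11/3 ∩ BE · CA = -116/3]
   → B = (8/3, -14/3)

B = (8/3, -14/3)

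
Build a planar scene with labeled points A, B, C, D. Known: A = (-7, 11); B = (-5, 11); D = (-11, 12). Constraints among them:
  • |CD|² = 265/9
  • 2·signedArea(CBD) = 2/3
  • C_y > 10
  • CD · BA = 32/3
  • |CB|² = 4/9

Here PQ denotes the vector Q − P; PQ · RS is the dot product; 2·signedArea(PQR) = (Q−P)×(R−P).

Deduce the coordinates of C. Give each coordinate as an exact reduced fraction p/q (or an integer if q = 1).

1. C_x = -17/3  [2·signedArea(CBD) = 2/3 ∩ CD · BA = 32/3]
2. C_y = 11  [2·signedArea(CBD) = 2/3 ∩ CD · BA = 32/3]
   → C = (-17/3, 11)

C = (-17/3, 11)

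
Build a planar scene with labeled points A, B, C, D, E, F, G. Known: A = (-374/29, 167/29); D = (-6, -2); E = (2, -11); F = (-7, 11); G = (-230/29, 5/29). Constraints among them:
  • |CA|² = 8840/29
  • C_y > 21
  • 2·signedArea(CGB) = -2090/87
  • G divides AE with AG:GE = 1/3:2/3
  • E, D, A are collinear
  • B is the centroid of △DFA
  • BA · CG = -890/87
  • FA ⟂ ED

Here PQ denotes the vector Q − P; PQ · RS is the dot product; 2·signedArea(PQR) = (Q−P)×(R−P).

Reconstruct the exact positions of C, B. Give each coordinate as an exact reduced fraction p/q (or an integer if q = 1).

1. B_x = -751/87  [B is the centroid of △DFA]
2. B_y = 428/87  [B is the centroid of △DFA]
   → B = (-751/87, 428/87)
3. C_x = -176/29  [2·signedArea(CGB) = -2090/87 ∩ BA · CG = -890/87]
4. C_y = 633/29  [2·signedArea(CGB) = -2090/87 ∩ BA · CG = -890/87]
   → C = (-176/29, 633/29)

B = (-751/87, 428/87)
C = (-176/29, 633/29)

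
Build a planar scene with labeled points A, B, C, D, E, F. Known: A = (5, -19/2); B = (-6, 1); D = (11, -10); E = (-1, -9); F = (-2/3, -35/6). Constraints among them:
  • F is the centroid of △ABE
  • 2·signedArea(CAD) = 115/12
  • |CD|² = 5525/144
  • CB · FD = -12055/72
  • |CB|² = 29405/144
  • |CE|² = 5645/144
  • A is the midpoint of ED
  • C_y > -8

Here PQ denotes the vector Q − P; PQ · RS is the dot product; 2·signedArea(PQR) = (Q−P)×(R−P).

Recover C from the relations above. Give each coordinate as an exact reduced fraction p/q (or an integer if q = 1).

C = (31/6, -95/12)

1. C_x = 31/6  [CB · FD = -12055/72 ∩ 2·signedArea(CAD) = 115/12]
2. C_y = -95/12  [CB · FD = -12055/72 ∩ 2·signedArea(CAD) = 115/12]
   → C = (31/6, -95/12)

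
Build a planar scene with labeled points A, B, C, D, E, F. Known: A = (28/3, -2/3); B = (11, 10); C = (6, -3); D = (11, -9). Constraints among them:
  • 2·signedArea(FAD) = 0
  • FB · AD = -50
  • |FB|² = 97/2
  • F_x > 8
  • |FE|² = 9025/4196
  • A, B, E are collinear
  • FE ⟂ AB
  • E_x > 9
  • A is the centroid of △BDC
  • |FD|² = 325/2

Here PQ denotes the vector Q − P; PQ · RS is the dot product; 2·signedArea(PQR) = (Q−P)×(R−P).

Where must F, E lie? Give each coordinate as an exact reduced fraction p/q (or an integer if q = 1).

E = (20873/2098, 3434/1049)
F = (17/2, 7/2)

1. F_x = 17/2  [2·signedArea(FAD) = 0 ∩ FB · AD = -50]
2. F_y = 7/2  [2·signedArea(FAD) = 0 ∩ FB · AD = -50]
   → F = (17/2, 7/2)
3. E_x = 20873/2098  [A, B, E are collinear ∩ FE ⟂ AB]
4. E_y = 3434/1049  [A, B, E are collinear ∩ FE ⟂ AB]
   → E = (20873/2098, 3434/1049)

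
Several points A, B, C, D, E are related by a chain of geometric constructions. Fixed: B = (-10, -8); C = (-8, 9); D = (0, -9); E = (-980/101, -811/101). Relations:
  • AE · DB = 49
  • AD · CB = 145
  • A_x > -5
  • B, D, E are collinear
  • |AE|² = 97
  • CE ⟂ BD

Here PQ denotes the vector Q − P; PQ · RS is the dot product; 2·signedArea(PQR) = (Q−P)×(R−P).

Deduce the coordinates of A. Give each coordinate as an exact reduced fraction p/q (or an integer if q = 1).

A = (-4, 0)

1. A_x = -4  [AD · CB = 145 ∩ AE · DB = 49]
2. A_y = 0  [AD · CB = 145 ∩ AE · DB = 49]
   → A = (-4, 0)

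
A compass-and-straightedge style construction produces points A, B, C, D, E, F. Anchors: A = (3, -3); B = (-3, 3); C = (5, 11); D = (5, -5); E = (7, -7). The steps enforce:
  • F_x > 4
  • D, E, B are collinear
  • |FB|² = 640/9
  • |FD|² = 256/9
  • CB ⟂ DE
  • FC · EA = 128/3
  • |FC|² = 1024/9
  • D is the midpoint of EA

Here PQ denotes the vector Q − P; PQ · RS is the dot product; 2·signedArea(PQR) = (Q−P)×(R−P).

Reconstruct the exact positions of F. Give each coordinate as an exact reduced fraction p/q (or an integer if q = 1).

F = (5, 1/3)

1. F_x = 5  [line 4·x + -4·y + -56/3 = 0 ∩ |FD|² = 256/9]
2. F_y = 1/3  [line 4·x + -4·y + -56/3 = 0 ∩ |FD|² = 256/9]
   → F = (5, 1/3)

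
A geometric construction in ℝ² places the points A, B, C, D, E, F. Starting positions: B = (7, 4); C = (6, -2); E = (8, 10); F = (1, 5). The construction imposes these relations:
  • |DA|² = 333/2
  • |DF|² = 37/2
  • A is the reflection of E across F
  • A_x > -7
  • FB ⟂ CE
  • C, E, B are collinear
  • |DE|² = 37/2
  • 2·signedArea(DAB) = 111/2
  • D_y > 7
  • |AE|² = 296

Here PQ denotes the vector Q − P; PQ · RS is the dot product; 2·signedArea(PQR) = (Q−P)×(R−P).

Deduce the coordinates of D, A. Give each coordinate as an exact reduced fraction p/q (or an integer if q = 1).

1. A_x = -6  [A is the reflection of E across F]
2. A_y = 0  [A is the reflection of E across F]
   → A = (-6, 0)
3. D_x = 9/2  [line -4·x + 13·y + -159/2 = 0 ∩ |DA|² = 333/2]
4. D_y = 15/2  [line -4·x + 13·y + -159/2 = 0 ∩ |DA|² = 333/2]
   → D = (9/2, 15/2)

A = (-6, 0)
D = (9/2, 15/2)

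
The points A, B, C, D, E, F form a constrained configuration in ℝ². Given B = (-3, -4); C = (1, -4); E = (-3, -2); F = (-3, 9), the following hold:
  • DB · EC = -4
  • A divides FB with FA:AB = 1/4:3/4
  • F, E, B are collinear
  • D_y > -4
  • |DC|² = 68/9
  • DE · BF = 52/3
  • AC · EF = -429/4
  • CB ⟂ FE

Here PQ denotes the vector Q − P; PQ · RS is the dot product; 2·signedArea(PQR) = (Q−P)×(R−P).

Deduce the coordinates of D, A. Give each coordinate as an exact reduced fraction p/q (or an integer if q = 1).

1. D_x = -5/3  [DE · BF = 52/3 ∩ DB · EC = -4]
2. D_y = -10/3  [DE · BF = 52/3 ∩ DB · EC = -4]
   → D = (-5/3, -10/3)
3. A_x = -3  [A divides FB with FA:AB = 1/4:3/4]
4. A_y = 23/4  [A divides FB with FA:AB = 1/4:3/4]
   → A = (-3, 23/4)

A = (-3, 23/4)
D = (-5/3, -10/3)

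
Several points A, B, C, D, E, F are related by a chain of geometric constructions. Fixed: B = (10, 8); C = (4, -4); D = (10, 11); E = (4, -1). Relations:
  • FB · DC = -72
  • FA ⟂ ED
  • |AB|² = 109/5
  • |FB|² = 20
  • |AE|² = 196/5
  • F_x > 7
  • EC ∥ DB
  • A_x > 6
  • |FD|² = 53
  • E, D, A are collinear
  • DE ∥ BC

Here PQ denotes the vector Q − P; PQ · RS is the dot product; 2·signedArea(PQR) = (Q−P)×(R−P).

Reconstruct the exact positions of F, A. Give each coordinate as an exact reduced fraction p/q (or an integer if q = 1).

1. F_x = 8  [line 6·x + 15·y + -108 = 0 ∩ |FD|² = 53]
2. F_y = 4  [line 6·x + 15·y + -108 = 0 ∩ |FD|² = 53]
   → F = (8, 4)
3. A_x = 34/5  [E, D, A are collinear ∩ FA ⟂ ED]
4. A_y = 23/5  [E, D, A are collinear ∩ FA ⟂ ED]
   → A = (34/5, 23/5)

A = (34/5, 23/5)
F = (8, 4)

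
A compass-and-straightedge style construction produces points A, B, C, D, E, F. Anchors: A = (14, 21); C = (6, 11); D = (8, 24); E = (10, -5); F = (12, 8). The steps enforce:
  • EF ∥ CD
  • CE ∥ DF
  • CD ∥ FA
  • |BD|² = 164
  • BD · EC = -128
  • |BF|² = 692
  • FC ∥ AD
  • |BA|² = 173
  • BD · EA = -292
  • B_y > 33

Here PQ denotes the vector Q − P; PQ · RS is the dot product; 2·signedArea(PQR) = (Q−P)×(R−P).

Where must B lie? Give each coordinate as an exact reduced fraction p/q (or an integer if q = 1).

1. B_x = 16  [BD · EC = -128 ∩ BD · EA = -292]
2. B_y = 34  [BD · EC = -128 ∩ BD · EA = -292]
   → B = (16, 34)

B = (16, 34)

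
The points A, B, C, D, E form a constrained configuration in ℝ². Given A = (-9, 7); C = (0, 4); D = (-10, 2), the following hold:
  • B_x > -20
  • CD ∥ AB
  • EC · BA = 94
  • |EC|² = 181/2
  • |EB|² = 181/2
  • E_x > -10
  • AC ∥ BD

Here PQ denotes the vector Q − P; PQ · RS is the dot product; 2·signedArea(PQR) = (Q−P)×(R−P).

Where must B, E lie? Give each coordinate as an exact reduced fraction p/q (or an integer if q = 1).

1. B_x = -19  [AC ∥ BD ∩ CD ∥ AB]
2. B_y = 5  [AC ∥ BD ∩ CD ∥ AB]
   → B = (-19, 5)
3. E_x = -19/2  [line -10·x + -2·y + -86 = 0 ∩ |EB|² = 181/2]
4. E_y = 9/2  [line -10·x + -2·y + -86 = 0 ∩ |EB|² = 181/2]
   → E = (-19/2, 9/2)

B = (-19, 5)
E = (-19/2, 9/2)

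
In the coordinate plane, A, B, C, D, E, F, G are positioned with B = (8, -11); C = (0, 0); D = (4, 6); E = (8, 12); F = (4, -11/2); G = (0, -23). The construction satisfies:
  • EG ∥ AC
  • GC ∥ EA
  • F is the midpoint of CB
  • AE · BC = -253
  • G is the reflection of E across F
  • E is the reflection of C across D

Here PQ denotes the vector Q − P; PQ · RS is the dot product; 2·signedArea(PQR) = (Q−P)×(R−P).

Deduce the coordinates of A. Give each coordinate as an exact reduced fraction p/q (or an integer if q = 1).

1. A_x = 8  [EG ∥ AC ∩ GC ∥ EA]
2. A_y = 35  [EG ∥ AC ∩ GC ∥ EA]
   → A = (8, 35)

A = (8, 35)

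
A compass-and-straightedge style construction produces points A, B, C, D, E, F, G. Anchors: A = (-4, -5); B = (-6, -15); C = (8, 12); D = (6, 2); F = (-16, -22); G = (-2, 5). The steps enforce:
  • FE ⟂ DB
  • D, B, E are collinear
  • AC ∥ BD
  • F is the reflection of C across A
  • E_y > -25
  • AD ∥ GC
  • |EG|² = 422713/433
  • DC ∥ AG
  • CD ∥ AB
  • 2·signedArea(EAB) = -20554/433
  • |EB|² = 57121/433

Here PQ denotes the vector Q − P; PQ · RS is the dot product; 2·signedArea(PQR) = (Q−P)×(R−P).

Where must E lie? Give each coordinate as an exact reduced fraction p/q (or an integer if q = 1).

1. E_x = -5466/433  [D, B, E are collinear ∩ FE ⟂ DB]
2. E_y = -10558/433  [D, B, E are collinear ∩ FE ⟂ DB]
   → E = (-5466/433, -10558/433)

E = (-5466/433, -10558/433)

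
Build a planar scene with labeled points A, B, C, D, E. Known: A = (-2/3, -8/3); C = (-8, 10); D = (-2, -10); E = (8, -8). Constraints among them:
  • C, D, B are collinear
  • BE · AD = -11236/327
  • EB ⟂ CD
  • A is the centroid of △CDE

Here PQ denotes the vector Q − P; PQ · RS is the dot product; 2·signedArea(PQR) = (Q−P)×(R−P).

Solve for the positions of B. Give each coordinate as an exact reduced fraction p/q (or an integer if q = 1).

B = (-188/109, -1190/109)

1. B_x = -188/109  [C, D, B are collinear ∩ EB ⟂ CD]
2. B_y = -1190/109  [C, D, B are collinear ∩ EB ⟂ CD]
   → B = (-188/109, -1190/109)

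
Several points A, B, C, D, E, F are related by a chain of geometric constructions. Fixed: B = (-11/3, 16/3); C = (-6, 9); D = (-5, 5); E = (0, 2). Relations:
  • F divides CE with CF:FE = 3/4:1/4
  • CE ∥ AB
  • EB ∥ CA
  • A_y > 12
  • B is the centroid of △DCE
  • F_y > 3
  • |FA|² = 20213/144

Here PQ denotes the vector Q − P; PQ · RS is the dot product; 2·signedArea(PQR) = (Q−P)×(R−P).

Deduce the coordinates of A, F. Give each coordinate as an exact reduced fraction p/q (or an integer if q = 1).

A = (-29/3, 37/3)
F = (-3/2, 15/4)

1. A_x = -29/3  [CE ∥ AB ∩ EB ∥ CA]
2. A_y = 37/3  [CE ∥ AB ∩ EB ∥ CA]
   → A = (-29/3, 37/3)
3. F_x = -3/2  [F divides CE with CF:FE = 3/4:1/4]
4. F_y = 15/4  [F divides CE with CF:FE = 3/4:1/4]
   → F = (-3/2, 15/4)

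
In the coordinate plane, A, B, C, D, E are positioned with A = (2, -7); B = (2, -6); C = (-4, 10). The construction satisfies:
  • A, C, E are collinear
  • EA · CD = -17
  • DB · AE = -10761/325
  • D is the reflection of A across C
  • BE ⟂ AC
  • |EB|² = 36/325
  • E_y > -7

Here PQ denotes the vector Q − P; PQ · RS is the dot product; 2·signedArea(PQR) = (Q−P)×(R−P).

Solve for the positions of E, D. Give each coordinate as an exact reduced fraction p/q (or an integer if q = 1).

D = (-10, 27)
E = (548/325, -1986/325)

1. E_x = 548/325  [A, C, E are collinear ∩ BE ⟂ AC]
2. E_y = -1986/325  [A, C, E are collinear ∩ BE ⟂ AC]
   → E = (548/325, -1986/325)
3. D_x = -10  [D is the reflection of A across C]
4. D_y = 27  [D is the reflection of A across C]
   → D = (-10, 27)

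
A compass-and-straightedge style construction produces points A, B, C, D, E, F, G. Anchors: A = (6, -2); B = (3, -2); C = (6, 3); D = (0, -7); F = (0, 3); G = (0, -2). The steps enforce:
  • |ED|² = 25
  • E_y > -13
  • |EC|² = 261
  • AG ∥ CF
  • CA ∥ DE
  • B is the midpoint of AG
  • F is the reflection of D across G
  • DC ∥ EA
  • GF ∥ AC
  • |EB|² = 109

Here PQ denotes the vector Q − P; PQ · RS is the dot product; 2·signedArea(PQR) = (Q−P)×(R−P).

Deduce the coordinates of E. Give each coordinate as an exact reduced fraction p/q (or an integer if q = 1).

E = (0, -12)

1. E_x = 0  [DC ∥ EA ∩ CA ∥ DE]
2. E_y = -12  [DC ∥ EA ∩ CA ∥ DE]
   → E = (0, -12)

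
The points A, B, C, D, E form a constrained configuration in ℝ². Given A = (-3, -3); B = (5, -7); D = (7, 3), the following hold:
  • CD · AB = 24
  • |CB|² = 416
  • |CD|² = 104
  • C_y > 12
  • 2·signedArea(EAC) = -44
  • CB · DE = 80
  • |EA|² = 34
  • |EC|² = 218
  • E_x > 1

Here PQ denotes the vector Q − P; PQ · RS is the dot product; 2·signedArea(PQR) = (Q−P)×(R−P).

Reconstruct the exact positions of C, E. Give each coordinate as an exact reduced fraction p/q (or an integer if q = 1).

1. C_x = 9  [line -8·x + 4·y + 20 = 0 ∩ |CB|² = 416]
2. C_y = 13  [line -8·x + 4·y + 20 = 0 ∩ |CB|² = 416]
   → C = (9, 13)
3. E_x = 2  [2·signedArea(EAC) = -44 ∩ CB · DE = 80]
4. E_y = 0  [2·signedArea(EAC) = -44 ∩ CB · DE = 80]
   → E = (2, 0)

C = (9, 13)
E = (2, 0)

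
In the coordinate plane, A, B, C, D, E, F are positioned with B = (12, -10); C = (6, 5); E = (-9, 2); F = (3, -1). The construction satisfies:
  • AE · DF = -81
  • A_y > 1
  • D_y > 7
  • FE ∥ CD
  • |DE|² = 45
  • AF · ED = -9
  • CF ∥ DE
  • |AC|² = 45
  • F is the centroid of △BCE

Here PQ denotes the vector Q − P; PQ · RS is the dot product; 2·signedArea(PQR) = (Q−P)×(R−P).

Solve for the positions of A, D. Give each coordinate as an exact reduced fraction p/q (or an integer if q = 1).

1. D_x = -6  [CF ∥ DE ∩ FE ∥ CD]
2. D_y = 8  [CF ∥ DE ∩ FE ∥ CD]
   → D = (-6, 8)
3. A_x = 0  [AF · ED = -9 ∩ AE · DF = -81]
4. A_y = 2  [AF · ED = -9 ∩ AE · DF = -81]
   → A = (0, 2)

A = (0, 2)
D = (-6, 8)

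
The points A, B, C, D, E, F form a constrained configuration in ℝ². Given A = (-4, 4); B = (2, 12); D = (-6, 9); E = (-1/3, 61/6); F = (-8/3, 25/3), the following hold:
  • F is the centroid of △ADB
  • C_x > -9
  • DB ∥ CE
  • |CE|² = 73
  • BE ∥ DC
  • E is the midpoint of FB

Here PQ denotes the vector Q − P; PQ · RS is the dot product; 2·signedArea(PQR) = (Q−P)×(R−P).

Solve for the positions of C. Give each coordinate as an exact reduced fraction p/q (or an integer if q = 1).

1. C_x = -25/3  [DB ∥ CE ∩ BE ∥ DC]
2. C_y = 43/6  [DB ∥ CE ∩ BE ∥ DC]
   → C = (-25/3, 43/6)

C = (-25/3, 43/6)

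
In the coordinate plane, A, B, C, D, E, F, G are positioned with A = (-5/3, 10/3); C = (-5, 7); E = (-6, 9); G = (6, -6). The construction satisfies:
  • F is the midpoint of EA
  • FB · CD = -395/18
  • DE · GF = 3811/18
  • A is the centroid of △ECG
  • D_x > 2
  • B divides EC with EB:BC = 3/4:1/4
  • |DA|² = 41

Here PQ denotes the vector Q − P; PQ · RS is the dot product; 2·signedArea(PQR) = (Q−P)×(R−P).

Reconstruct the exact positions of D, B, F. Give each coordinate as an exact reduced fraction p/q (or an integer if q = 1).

1. B_x = -21/4  [B divides EC with EB:BC = 3/4:1/4]
2. B_y = 15/2  [B divides EC with EB:BC = 3/4:1/4]
   → B = (-21/4, 15/2)
3. F_x = -23/6  [F is the midpoint of EA]
4. F_y = 37/6  [F is the midpoint of EA]
   → F = (-23/6, 37/6)
5. D_x = 7/3  [DE · GF = 3811/18 ∩ FB · CD = -395/18]
6. D_y = -5/3  [DE · GF = 3811/18 ∩ FB · CD = -395/18]
   → D = (7/3, -5/3)

B = (-21/4, 15/2)
D = (7/3, -5/3)
F = (-23/6, 37/6)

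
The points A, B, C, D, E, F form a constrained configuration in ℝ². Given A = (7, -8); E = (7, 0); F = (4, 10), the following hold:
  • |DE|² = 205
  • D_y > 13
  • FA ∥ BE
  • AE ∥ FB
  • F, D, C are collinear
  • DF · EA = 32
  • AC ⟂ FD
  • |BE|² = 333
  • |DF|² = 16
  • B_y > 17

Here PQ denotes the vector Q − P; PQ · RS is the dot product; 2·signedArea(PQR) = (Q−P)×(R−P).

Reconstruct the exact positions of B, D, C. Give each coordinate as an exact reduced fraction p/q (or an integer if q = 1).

1. B_x = 4  [FA ∥ BE ∩ AE ∥ FB]
2. B_y = 18  [FA ∥ BE ∩ AE ∥ FB]
   → B = (4, 18)
3. D_y = 14  [DF · EA = 32]
4. D_x = 4  [|DF|² = 16]
   → D = (4, 14)
5. C_x = 4  [F, D, C are collinear ∩ AC ⟂ FD]
6. C_y = -8  [F, D, C are collinear ∩ AC ⟂ FD]
   → C = (4, -8)

B = (4, 18)
C = (4, -8)
D = (4, 14)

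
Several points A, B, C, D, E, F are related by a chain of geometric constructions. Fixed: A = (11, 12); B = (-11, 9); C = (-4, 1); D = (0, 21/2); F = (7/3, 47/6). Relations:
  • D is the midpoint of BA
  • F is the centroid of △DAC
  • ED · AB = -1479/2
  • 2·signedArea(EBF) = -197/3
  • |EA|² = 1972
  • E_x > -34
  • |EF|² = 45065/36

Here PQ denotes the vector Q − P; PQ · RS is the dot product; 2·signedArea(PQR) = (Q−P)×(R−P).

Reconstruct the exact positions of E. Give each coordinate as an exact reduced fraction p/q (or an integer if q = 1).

1. E_x = -33  [ED · AB = -1479/2 ∩ 2·signedArea(EBF) = -197/3]
2. E_y = 6  [ED · AB = -1479/2 ∩ 2·signedArea(EBF) = -197/3]
   → E = (-33, 6)

E = (-33, 6)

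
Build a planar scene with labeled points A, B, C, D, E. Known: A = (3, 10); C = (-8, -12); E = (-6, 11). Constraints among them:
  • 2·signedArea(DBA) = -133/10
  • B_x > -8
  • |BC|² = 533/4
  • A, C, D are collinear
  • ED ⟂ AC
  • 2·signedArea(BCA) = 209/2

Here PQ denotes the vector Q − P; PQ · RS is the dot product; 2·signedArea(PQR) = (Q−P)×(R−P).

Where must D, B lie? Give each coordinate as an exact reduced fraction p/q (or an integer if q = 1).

1. D_x = 8/5  [A, C, D are collinear ∩ ED ⟂ AC]
2. D_y = 36/5  [A, C, D are collinear ∩ ED ⟂ AC]
   → D = (8/5, 36/5)
3. B_x = -7  [line -22·x + 11·y + -297/2 = 0 ∩ |BC|² = 533/4]
4. B_y = -1/2  [line -22·x + 11·y + -297/2 = 0 ∩ |BC|² = 533/4]
   → B = (-7, -1/2)

B = (-7, -1/2)
D = (8/5, 36/5)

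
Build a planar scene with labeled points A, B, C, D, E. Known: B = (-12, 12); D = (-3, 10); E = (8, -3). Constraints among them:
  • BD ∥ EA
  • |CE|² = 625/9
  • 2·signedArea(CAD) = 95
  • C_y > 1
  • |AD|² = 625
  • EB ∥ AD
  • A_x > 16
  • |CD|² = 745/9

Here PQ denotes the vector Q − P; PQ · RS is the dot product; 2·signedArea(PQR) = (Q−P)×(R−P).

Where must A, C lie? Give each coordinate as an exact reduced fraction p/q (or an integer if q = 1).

A = (17, -5)
C = (4/3, 2)

1. A_x = 17  [EB ∥ AD ∩ BD ∥ EA]
2. A_y = -5  [EB ∥ AD ∩ BD ∥ EA]
   → A = (17, -5)
3. C_x = 4/3  [line -15·x + -20·y + 60 = 0 ∩ |CE|² = 625/9]
4. C_y = 2  [line -15·x + -20·y + 60 = 0 ∩ |CE|² = 625/9]
   → C = (4/3, 2)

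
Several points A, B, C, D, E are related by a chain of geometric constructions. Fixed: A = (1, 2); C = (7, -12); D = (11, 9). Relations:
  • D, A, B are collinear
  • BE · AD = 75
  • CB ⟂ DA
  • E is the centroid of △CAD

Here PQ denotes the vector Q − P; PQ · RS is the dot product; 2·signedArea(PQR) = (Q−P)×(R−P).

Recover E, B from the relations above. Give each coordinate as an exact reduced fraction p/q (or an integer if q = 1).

1. E_x = 19/3  [E is the centroid of △CAD]
2. E_y = -1/3  [E is the centroid of △CAD]
   → E = (19/3, -1/3)
3. B_x = -231/149  [D, A, B are collinear ∩ CB ⟂ DA]
4. B_y = 32/149  [D, A, B are collinear ∩ CB ⟂ DA]
   → B = (-231/149, 32/149)

B = (-231/149, 32/149)
E = (19/3, -1/3)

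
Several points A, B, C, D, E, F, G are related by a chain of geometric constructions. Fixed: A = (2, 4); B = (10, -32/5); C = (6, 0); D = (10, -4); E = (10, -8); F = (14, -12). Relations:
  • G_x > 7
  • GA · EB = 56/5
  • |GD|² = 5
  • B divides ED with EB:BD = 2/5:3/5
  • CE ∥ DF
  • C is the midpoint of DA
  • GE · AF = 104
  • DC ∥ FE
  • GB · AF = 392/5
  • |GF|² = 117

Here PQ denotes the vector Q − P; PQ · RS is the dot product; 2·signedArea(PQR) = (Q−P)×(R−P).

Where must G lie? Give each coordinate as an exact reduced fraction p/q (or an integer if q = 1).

G = (8, -3)

1. G_x = 8  [GB · AF = 392/5 ∩ GA · EB = 56/5]
2. G_y = -3  [GB · AF = 392/5 ∩ GA · EB = 56/5]
   → G = (8, -3)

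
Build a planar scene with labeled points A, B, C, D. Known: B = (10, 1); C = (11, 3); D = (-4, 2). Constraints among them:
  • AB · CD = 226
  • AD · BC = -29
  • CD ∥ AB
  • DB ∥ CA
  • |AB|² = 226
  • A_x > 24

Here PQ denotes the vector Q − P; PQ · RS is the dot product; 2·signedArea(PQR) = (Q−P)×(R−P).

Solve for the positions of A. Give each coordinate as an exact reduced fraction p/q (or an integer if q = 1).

A = (25, 2)

1. A_x = 25  [CD ∥ AB ∩ DB ∥ CA]
2. A_y = 2  [CD ∥ AB ∩ DB ∥ CA]
   → A = (25, 2)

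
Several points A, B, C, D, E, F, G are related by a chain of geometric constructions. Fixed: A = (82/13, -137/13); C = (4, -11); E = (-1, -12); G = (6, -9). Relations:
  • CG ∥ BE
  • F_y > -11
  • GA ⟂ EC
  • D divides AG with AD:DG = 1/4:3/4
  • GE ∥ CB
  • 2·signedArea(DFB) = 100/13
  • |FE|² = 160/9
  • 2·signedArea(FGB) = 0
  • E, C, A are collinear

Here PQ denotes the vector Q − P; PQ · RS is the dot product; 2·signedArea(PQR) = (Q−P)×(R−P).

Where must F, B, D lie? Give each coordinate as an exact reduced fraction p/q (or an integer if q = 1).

1. B_x = -3  [CG ∥ BE ∩ GE ∥ CB]
2. B_y = -14  [CG ∥ BE ∩ GE ∥ CB]
   → B = (-3, -14)
3. D_x = 81/13  [D divides AG with AD:DG = 1/4:3/4]
4. D_y = -132/13  [D divides AG with AD:DG = 1/4:3/4]
   → D = (81/13, -132/13)
5. F_x = 3  [2·signedArea(FGB) = 0 ∩ 2·signedArea(DFB) = 100/13]
6. F_y = -32/3  [2·signedArea(FGB) = 0 ∩ 2·signedArea(DFB) = 100/13]
   → F = (3, -32/3)

B = (-3, -14)
D = (81/13, -132/13)
F = (3, -32/3)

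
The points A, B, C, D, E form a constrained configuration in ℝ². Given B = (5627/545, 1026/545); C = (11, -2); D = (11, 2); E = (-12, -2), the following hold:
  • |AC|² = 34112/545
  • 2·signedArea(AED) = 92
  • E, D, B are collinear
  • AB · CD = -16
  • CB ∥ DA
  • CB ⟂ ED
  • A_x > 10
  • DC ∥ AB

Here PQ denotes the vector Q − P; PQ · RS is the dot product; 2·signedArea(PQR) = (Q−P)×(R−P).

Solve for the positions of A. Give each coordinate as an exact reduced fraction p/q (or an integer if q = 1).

1. A_x = 5627/545  [DC ∥ AB ∩ CB ∥ DA]
2. A_y = 3206/545  [DC ∥ AB ∩ CB ∥ DA]
   → A = (5627/545, 3206/545)

A = (5627/545, 3206/545)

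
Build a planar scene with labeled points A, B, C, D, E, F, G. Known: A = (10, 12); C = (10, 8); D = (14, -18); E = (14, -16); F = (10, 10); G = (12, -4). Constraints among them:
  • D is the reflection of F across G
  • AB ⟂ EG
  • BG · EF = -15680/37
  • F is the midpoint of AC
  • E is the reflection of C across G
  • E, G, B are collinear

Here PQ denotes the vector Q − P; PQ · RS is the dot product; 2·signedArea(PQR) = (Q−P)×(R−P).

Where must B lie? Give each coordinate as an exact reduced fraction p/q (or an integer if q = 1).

B = (346/37, 440/37)

1. B_x = 346/37  [E, G, B are collinear ∩ AB ⟂ EG]
2. B_y = 440/37  [E, G, B are collinear ∩ AB ⟂ EG]
   → B = (346/37, 440/37)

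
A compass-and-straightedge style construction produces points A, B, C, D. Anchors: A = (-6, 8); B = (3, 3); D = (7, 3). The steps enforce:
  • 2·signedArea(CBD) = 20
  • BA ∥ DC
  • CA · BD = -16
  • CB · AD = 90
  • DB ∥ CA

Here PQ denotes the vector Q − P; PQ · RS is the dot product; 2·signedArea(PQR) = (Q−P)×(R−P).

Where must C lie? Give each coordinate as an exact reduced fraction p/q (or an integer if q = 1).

C = (-2, 8)

1. C_x = -2  [DB ∥ CA ∩ BA ∥ DC]
2. C_y = 8  [DB ∥ CA ∩ BA ∥ DC]
   → C = (-2, 8)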